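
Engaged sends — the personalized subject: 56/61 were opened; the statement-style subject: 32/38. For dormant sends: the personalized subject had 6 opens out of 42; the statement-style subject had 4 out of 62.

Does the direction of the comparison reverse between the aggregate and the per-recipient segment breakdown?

No

Engaged: the personalized subject 56/61 = 91.8%, the statement-style subject 32/38 = 84.2% → the personalized subject
Dormant: the personalized subject 6/42 = 14.3%, the statement-style subject 4/62 = 6.5% → the personalized subject
Overall: the personalized subject 62/103 = 60.2%, the statement-style subject 36/100 = 36.0% → the personalized subject
The personalized subject wins overall and in every recipient group — no reversal.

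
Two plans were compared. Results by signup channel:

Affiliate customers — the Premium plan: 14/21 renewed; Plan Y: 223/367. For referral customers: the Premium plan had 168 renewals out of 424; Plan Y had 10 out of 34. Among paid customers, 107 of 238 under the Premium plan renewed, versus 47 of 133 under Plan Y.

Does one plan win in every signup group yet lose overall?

Yes

Affiliate: the Premium plan 14/21 = 66.7%, Plan Y 223/367 = 60.8% → the Premium plan
Referral: the Premium plan 168/424 = 39.6%, Plan Y 10/34 = 29.4% → the Premium plan
Paid: the Premium plan 107/238 = 45.0%, Plan Y 47/133 = 35.3% → the Premium plan
Overall: the Premium plan 289/683 = 42.3%, Plan Y 280/534 = 52.4% → Plan Y
The Premium plan wins each signup group but Plan Y wins overall — the comparison reverses. The Premium plan's customers skew toward referral, which has a lower base rate.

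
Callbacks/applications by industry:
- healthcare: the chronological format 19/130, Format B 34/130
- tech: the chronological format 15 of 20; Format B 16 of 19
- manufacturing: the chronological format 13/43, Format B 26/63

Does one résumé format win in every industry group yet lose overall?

Healthcare: the chronological format 19/130 = 14.6%, Format B 34/130 = 26.2% → Format B
Tech: the chronological format 15/20 = 75.0%, Format B 16/19 = 84.2% → Format B
Manufacturing: the chronological format 13/43 = 30.2%, Format B 26/63 = 41.3% → Format B
Overall: the chronological format 47/193 = 24.4%, Format B 76/212 = 35.8% → Format B
Format B wins overall and in every industry group — no reversal.

No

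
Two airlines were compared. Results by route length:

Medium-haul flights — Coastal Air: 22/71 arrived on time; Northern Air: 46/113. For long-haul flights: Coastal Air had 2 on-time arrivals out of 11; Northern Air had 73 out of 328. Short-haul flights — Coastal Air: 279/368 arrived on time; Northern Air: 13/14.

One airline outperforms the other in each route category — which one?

Northern Air

Medium-haul: Coastal Air 22/71 = 31.0%, Northern Air 46/113 = 40.7% → Northern Air
Long-haul: Coastal Air 2/11 = 18.2%, Northern Air 73/328 = 22.3% → Northern Air
Short-haul: Coastal Air 279/368 = 75.8%, Northern Air 13/14 = 92.9% → Northern Air
Northern Air has the higher rate in all 3 groups.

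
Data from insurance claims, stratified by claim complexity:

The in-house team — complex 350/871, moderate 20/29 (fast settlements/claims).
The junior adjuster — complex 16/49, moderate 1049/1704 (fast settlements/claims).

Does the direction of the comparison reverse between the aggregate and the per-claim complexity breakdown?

Yes

Complex: the in-house team 350/871 = 40.2%, the junior adjuster 16/49 = 32.7% → the in-house team
Moderate: the in-house team 20/29 = 69.0%, the junior adjuster 1049/1704 = 61.6% → the in-house team
Overall: the in-house team 370/900 = 41.1%, the junior adjuster 1065/1753 = 60.8% → the junior adjuster
The in-house team wins each claim group but the junior adjuster wins overall — the comparison reverses. The in-house team's claims skew toward complex, which has a lower base rate.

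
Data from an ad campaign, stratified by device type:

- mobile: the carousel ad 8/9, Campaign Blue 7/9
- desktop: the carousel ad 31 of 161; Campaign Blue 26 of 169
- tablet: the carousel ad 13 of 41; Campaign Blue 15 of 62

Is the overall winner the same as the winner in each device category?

Mobile: the carousel ad 8/9 = 88.9%, Campaign Blue 7/9 = 77.8% → the carousel ad
Desktop: the carousel ad 31/161 = 19.3%, Campaign Blue 26/169 = 15.4% → the carousel ad
Tablet: the carousel ad 13/41 = 31.7%, Campaign Blue 15/62 = 24.2% → the carousel ad
Overall: the carousel ad 52/211 = 24.6%, Campaign Blue 48/240 = 20.0% → the carousel ad
The carousel ad wins overall and in every device group — no reversal.

Yes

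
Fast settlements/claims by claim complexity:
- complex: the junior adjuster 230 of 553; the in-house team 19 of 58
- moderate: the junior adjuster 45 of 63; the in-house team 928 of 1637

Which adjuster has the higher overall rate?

Complex: the junior adjuster 230/553 = 41.6%, the in-house team 19/58 = 32.8% → the junior adjuster
Moderate: the junior adjuster 45/63 = 71.4%, the in-house team 928/1637 = 56.7% → the junior adjuster
Overall: the junior adjuster 275/616 = 44.6%, the in-house team 947/1695 = 55.9% → the in-house team
(The junior adjuster wins every claim group but the in-house team wins overall — the junior adjuster's claims skew toward the low-rate complex group.)

the in-house team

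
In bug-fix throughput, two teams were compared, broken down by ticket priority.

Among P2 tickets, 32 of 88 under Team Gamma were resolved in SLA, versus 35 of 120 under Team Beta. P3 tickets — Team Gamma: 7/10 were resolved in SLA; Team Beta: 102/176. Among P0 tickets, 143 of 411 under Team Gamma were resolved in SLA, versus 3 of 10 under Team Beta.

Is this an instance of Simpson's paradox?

Yes

P2: Team Gamma 32/88 = 36.4%, Team Beta 35/120 = 29.2% → Team Gamma
P3: Team Gamma 7/10 = 70.0%, Team Beta 102/176 = 58.0% → Team Gamma
P0: Team Gamma 143/411 = 34.8%, Team Beta 3/10 = 30.0% → Team Gamma
Overall: Team Gamma 182/509 = 35.8%, Team Beta 140/306 = 45.8% → Team Beta
Team Gamma wins each ticket group but Team Beta wins overall — the comparison reverses. Team Gamma's tickets skew toward P0, which has a lower base rate.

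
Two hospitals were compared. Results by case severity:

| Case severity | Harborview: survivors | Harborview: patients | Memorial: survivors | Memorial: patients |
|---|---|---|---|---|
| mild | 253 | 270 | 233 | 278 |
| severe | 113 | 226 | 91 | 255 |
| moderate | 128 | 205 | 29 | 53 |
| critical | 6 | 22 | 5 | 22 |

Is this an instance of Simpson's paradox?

No

Mild: Harborview 253/270 = 93.7%, Memorial 233/278 = 83.8% → Harborview
Severe: Harborview 113/226 = 50.0%, Memorial 91/255 = 35.7% → Harborview
Moderate: Harborview 128/205 = 62.4%, Memorial 29/53 = 54.7% → Harborview
Critical: Harborview 6/22 = 27.3%, Memorial 5/22 = 22.7% → Harborview
Overall: Harborview 500/723 = 69.2%, Memorial 358/608 = 58.9% → Harborview
Harborview wins overall and in every case group — no reversal.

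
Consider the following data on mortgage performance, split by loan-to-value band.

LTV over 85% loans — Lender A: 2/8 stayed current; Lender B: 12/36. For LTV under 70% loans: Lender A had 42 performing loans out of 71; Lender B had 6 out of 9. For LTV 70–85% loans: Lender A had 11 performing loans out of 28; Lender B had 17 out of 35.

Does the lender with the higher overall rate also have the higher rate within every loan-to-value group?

No

LTV over 85%: Lender A 2/8 = 25.0%, Lender B 12/36 = 33.3% → Lender B
LTV under 70%: Lender A 42/71 = 59.2%, Lender B 6/9 = 66.7% → Lender B
LTV 70–85%: Lender A 11/28 = 39.3%, Lender B 17/35 = 48.6% → Lender B
Overall: Lender A 55/107 = 51.4%, Lender B 35/80 = 43.8% → Lender A
Lender B wins each loan-to-value group but Lender A wins overall — the comparison reverses. Lender B's loans skew toward LTV over 85%, which has a lower base rate.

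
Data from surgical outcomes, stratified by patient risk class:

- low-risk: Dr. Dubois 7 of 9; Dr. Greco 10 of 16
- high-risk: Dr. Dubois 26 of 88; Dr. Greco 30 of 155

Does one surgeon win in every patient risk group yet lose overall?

No

Low-risk: Dr. Dubois 7/9 = 77.8%, Dr. Greco 10/16 = 62.5% → Dr. Dubois
High-risk: Dr. Dubois 26/88 = 29.5%, Dr. Greco 30/155 = 19.4% → Dr. Dubois
Overall: Dr. Dubois 33/97 = 34.0%, Dr. Greco 40/171 = 23.4% → Dr. Dubois
Dr. Dubois wins overall and in every patient risk group — no reversal.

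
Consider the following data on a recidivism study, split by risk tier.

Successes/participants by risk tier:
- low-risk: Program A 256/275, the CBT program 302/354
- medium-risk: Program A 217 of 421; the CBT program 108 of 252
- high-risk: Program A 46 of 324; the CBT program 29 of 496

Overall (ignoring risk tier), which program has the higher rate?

Low-risk: Program A 256/275 = 93.1%, the CBT program 302/354 = 85.3% → Program A
Medium-risk: Program A 217/421 = 51.5%, the CBT program 108/252 = 42.9% → Program A
High-risk: Program A 46/324 = 14.2%, the CBT program 29/496 = 5.8% → Program A
Overall: Program A 519/1020 = 50.9%, the CBT program 439/1102 = 39.8% → Program A

Program A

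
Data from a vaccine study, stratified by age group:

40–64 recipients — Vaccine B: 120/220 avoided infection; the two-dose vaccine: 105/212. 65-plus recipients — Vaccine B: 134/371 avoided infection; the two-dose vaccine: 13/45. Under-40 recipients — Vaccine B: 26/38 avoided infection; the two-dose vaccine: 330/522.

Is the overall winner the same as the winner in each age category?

40–64: Vaccine B 120/220 = 54.5%, the two-dose vaccine 105/212 = 49.5% → Vaccine B
65-plus: Vaccine B 134/371 = 36.1%, the two-dose vaccine 13/45 = 28.9% → Vaccine B
Under-40: Vaccine B 26/38 = 68.4%, the two-dose vaccine 330/522 = 63.2% → Vaccine B
Overall: Vaccine B 280/629 = 44.5%, the two-dose vaccine 448/779 = 57.5% → the two-dose vaccine
Vaccine B wins each age group but the two-dose vaccine wins overall — the comparison reverses. Vaccine B's recipients skew toward 65-plus, which has a lower base rate.

No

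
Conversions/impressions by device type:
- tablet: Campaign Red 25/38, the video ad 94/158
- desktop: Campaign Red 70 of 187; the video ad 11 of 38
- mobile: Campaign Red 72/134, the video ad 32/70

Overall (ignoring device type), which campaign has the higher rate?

Tablet: Campaign Red 25/38 = 65.8%, the video ad 94/158 = 59.5% → Campaign Red
Desktop: Campaign Red 70/187 = 37.4%, the video ad 11/38 = 28.9% → Campaign Red
Mobile: Campaign Red 72/134 = 53.7%, the video ad 32/70 = 45.7% → Campaign Red
Overall: Campaign Red 167/359 = 46.5%, the video ad 137/266 = 51.5% → the video ad
(Campaign Red wins every device group but the video ad wins overall — Campaign Red's impressions skew toward the low-rate desktop group.)

the video ad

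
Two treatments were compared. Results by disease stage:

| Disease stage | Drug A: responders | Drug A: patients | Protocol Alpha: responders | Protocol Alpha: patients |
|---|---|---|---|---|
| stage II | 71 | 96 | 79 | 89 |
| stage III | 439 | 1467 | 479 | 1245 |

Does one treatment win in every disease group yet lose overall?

No

Stage II: Drug A 71/96 = 74.0%, Protocol Alpha 79/89 = 88.8% → Protocol Alpha
Stage III: Drug A 439/1467 = 29.9%, Protocol Alpha 479/1245 = 38.5% → Protocol Alpha
Overall: Drug A 510/1563 = 32.6%, Protocol Alpha 558/1334 = 41.8% → Protocol Alpha
Protocol Alpha wins overall and in every disease group — no reversal.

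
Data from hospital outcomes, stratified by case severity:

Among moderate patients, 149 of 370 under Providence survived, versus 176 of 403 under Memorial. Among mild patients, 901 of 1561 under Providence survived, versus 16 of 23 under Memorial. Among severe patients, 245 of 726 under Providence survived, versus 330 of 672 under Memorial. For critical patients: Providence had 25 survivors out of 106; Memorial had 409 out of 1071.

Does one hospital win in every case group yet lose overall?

Yes

Moderate: Providence 149/370 = 40.3%, Memorial 176/403 = 43.7% → Memorial
Mild: Providence 901/1561 = 57.7%, Memorial 16/23 = 69.6% → Memorial
Severe: Providence 245/726 = 33.7%, Memorial 330/672 = 49.1% → Memorial
Critical: Providence 25/106 = 23.6%, Memorial 409/1071 = 38.2% → Memorial
Overall: Providence 1320/2763 = 47.8%, Memorial 931/2169 = 42.9% → Providence
Memorial wins each case group but Providence wins overall — the comparison reverses. Memorial's patients skew toward critical, which has a lower base rate.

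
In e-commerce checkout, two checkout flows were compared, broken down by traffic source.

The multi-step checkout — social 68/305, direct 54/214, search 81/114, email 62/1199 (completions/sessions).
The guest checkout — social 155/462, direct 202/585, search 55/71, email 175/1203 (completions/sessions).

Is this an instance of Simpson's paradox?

No

Social: the multi-step checkout 68/305 = 22.3%, the guest checkout 155/462 = 33.5% → the guest checkout
Direct: the multi-step checkout 54/214 = 25.2%, the guest checkout 202/585 = 34.5% → the guest checkout
Search: the multi-step checkout 81/114 = 71.1%, the guest checkout 55/71 = 77.5% → the guest checkout
Email: the multi-step checkout 62/1199 = 5.2%, the guest checkout 175/1203 = 14.5% → the guest checkout
Overall: the multi-step checkout 265/1832 = 14.5%, the guest checkout 587/2321 = 25.3% → the guest checkout
The guest checkout wins overall and in every traffic group — no reversal.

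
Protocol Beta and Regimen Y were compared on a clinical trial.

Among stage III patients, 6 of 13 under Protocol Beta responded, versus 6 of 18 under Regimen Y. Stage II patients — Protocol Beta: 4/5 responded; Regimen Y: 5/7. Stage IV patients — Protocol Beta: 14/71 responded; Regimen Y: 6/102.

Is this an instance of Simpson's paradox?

Stage III: Protocol Beta 6/13 = 46.2%, Regimen Y 6/18 = 33.3% → Protocol Beta
Stage II: Protocol Beta 4/5 = 80.0%, Regimen Y 5/7 = 71.4% → Protocol Beta
Stage IV: Protocol Beta 14/71 = 19.7%, Regimen Y 6/102 = 5.9% → Protocol Beta
Overall: Protocol Beta 24/89 = 27.0%, Regimen Y 17/127 = 13.4% → Protocol Beta
Protocol Beta wins overall and in every disease group — no reversal.

No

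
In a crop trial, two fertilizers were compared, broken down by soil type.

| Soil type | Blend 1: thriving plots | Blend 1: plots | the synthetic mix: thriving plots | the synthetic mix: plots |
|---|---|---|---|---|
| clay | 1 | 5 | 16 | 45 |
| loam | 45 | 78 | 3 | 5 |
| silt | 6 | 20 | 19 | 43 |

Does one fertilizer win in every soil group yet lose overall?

Yes

Clay: Blend 1 1/5 = 20.0%, the synthetic mix 16/45 = 35.6% → the synthetic mix
Loam: Blend 1 45/78 = 57.7%, the synthetic mix 3/5 = 60.0% → the synthetic mix
Silt: Blend 1 6/20 = 30.0%, the synthetic mix 19/43 = 44.2% → the synthetic mix
Overall: Blend 1 52/103 = 50.5%, the synthetic mix 38/93 = 40.9% → Blend 1
The synthetic mix wins each soil group but Blend 1 wins overall — the comparison reverses. The synthetic mix's plots skew toward clay, which has a lower base rate.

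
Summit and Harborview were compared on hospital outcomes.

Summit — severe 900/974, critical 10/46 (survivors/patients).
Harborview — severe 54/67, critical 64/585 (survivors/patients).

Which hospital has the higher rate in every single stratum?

Summit

Severe: Summit 900/974 = 92.4%, Harborview 54/67 = 80.6% → Summit
Critical: Summit 10/46 = 21.7%, Harborview 64/585 = 10.9% → Summit
Summit has the higher rate in both groups.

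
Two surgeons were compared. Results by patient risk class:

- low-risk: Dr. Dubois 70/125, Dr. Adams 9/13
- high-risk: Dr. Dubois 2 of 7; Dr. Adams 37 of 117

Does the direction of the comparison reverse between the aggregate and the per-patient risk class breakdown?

Low-risk: Dr. Dubois 70/125 = 56.0%, Dr. Adams 9/13 = 69.2% → Dr. Adams
High-risk: Dr. Dubois 2/7 = 28.6%, Dr. Adams 37/117 = 31.6% → Dr. Adams
Overall: Dr. Dubois 72/132 = 54.5%, Dr. Adams 46/130 = 35.4% → Dr. Dubois
Dr. Adams wins each patient risk group but Dr. Dubois wins overall — the comparison reverses. Dr. Adams's operations skew toward high-risk, which has a lower base rate.

Yes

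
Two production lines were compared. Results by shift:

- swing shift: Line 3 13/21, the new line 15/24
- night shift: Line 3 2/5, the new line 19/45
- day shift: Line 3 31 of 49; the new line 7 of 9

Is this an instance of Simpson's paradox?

Swing shift: Line 3 13/21 = 61.9%, the new line 15/24 = 62.5% → the new line
Night shift: Line 3 2/5 = 40.0%, the new line 19/45 = 42.2% → the new line
Day shift: Line 3 31/49 = 63.3%, the new line 7/9 = 77.8% → the new line
Overall: Line 3 46/75 = 61.3%, the new line 41/78 = 52.6% → Line 3
The new line wins each shift group but Line 3 wins overall — the comparison reverses. The new line's units skew toward night shift, which has a lower base rate.

Yes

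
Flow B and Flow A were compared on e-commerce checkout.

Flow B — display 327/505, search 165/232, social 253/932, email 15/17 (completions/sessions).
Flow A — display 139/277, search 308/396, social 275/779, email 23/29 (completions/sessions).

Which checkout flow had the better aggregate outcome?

Flow A

Display: Flow B 327/505 = 64.8%, Flow A 139/277 = 50.2% → Flow B
Search: Flow B 165/232 = 71.1%, Flow A 308/396 = 77.8% → Flow A
Social: Flow B 253/932 = 27.1%, Flow A 275/779 = 35.3% → Flow A
Email: Flow B 15/17 = 88.2%, Flow A 23/29 = 79.3% → Flow B
Overall: Flow B 760/1686 = 45.1%, Flow A 745/1481 = 50.3% → Flow A
(Neither sweeps every traffic group, but Flow A has the higher pooled rate.)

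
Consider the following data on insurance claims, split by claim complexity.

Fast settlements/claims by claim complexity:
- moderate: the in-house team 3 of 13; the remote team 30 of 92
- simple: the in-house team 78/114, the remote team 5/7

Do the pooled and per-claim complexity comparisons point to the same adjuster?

No

Moderate: the in-house team 3/13 = 23.1%, the remote team 30/92 = 32.6% → the remote team
Simple: the in-house team 78/114 = 68.4%, the remote team 5/7 = 71.4% → the remote team
Overall: the in-house team 81/127 = 63.8%, the remote team 35/99 = 35.4% → the in-house team
The remote team wins each claim group but the in-house team wins overall — the comparison reverses. The remote team's claims skew toward moderate, which has a lower base rate.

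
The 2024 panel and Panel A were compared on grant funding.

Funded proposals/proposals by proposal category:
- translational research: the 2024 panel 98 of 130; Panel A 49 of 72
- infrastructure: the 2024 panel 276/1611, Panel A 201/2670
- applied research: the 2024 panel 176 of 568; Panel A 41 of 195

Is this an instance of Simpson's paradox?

Translational research: the 2024 panel 98/130 = 75.4%, Panel A 49/72 = 68.1% → the 2024 panel
Infrastructure: the 2024 panel 276/1611 = 17.1%, Panel A 201/2670 = 7.5% → the 2024 panel
Applied research: the 2024 panel 176/568 = 31.0%, Panel A 41/195 = 21.0% → the 2024 panel
Overall: the 2024 panel 550/2309 = 23.8%, Panel A 291/2937 = 9.9% → the 2024 panel
The 2024 panel wins overall and in every proposal group — no reversal.

No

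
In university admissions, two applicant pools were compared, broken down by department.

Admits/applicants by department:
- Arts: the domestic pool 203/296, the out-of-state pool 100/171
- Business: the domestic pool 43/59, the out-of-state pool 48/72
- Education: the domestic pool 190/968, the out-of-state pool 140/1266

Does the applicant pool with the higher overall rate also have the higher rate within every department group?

Arts: the domestic pool 203/296 = 68.6%, the out-of-state pool 100/171 = 58.5% → the domestic pool
Business: the domestic pool 43/59 = 72.9%, the out-of-state pool 48/72 = 66.7% → the domestic pool
Education: the domestic pool 190/968 = 19.6%, the out-of-state pool 140/1266 = 11.1% → the domestic pool
Overall: the domestic pool 436/1323 = 33.0%, the out-of-state pool 288/1509 = 19.1% → the domestic pool
The domestic pool wins overall and in every department group — no reversal.

Yes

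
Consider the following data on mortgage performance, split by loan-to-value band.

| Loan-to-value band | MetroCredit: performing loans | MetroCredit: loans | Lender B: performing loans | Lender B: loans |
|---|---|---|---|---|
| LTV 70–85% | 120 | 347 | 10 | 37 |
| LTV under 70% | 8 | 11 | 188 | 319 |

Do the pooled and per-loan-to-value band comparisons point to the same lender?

LTV 70–85%: MetroCredit 120/347 = 34.6%, Lender B 10/37 = 27.0% → MetroCredit
LTV under 70%: MetroCredit 8/11 = 72.7%, Lender B 188/319 = 58.9% → MetroCredit
Overall: MetroCredit 128/358 = 35.8%, Lender B 198/356 = 55.6% → Lender B
MetroCredit wins each loan-to-value group but Lender B wins overall — the comparison reverses. MetroCredit's loans skew toward LTV 70–85%, which has a lower base rate.

No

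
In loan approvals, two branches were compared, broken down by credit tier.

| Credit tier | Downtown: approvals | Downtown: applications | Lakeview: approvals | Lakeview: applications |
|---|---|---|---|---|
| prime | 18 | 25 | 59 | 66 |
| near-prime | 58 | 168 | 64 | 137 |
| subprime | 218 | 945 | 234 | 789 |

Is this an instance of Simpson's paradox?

No

Prime: Downtown 18/25 = 72.0%, Lakeview 59/66 = 89.4% → Lakeview
Near-prime: Downtown 58/168 = 34.5%, Lakeview 64/137 = 46.7% → Lakeview
Subprime: Downtown 218/945 = 23.1%, Lakeview 234/789 = 29.7% → Lakeview
Overall: Downtown 294/1138 = 25.8%, Lakeview 357/992 = 36.0% → Lakeview
Lakeview wins overall and in every credit group — no reversal.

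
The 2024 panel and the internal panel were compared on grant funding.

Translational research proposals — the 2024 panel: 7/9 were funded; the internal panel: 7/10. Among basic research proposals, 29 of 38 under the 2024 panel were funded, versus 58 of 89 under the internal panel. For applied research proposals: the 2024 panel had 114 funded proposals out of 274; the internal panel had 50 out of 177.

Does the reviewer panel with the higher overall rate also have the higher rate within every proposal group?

Yes

Translational research: the 2024 panel 7/9 = 77.8%, the internal panel 7/10 = 70.0% → the 2024 panel
Basic research: the 2024 panel 29/38 = 76.3%, the internal panel 58/89 = 65.2% → the 2024 panel
Applied research: the 2024 panel 114/274 = 41.6%, the internal panel 50/177 = 28.2% → the 2024 panel
Overall: the 2024 panel 150/321 = 46.7%, the internal panel 115/276 = 41.7% → the 2024 panel
The 2024 panel wins overall and in every proposal group — no reversal.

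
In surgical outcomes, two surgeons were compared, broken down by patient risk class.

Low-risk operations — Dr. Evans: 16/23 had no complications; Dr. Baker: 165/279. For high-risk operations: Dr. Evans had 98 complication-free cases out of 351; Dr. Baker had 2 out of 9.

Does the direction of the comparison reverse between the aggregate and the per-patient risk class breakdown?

Yes

Low-risk: Dr. Evans 16/23 = 69.6%, Dr. Baker 165/279 = 59.1% → Dr. Evans
High-risk: Dr. Evans 98/351 = 27.9%, Dr. Baker 2/9 = 22.2% → Dr. Evans
Overall: Dr. Evans 114/374 = 30.5%, Dr. Baker 167/288 = 58.0% → Dr. Baker
Dr. Evans wins each patient risk group but Dr. Baker wins overall — the comparison reverses. Dr. Evans's operations skew toward high-risk, which has a lower base rate.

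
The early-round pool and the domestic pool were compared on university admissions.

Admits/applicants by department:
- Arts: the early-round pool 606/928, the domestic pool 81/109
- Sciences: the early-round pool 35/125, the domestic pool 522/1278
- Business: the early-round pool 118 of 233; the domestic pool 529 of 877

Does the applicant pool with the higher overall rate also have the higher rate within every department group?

Arts: the early-round pool 606/928 = 65.3%, the domestic pool 81/109 = 74.3% → the domestic pool
Sciences: the early-round pool 35/125 = 28.0%, the domestic pool 522/1278 = 40.8% → the domestic pool
Business: the early-round pool 118/233 = 50.6%, the domestic pool 529/877 = 60.3% → the domestic pool
Overall: the early-round pool 759/1286 = 59.0%, the domestic pool 1132/2264 = 50.0% → the early-round pool
The domestic pool wins each department group but the early-round pool wins overall — the comparison reverses. The domestic pool's applicants skew toward Sciences, which has a lower base rate.

No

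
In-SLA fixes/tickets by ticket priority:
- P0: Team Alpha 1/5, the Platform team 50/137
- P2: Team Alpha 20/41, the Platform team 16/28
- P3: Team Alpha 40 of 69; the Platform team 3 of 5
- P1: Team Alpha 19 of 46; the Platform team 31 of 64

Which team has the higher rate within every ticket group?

the Platform team

P0: Team Alpha 1/5 = 20.0%, the Platform team 50/137 = 36.5% → the Platform team
P2: Team Alpha 20/41 = 48.8%, the Platform team 16/28 = 57.1% → the Platform team
P3: Team Alpha 40/69 = 58.0%, the Platform team 3/5 = 60.0% → the Platform team
P1: Team Alpha 19/46 = 41.3%, the Platform team 31/64 = 48.4% → the Platform team
The Platform team has the higher rate in all 4 groups.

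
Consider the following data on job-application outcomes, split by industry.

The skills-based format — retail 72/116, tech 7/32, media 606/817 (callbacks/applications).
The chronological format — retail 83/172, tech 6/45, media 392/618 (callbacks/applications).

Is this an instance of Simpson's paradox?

No

Retail: the skills-based format 72/116 = 62.1%, the chronological format 83/172 = 48.3% → the skills-based format
Tech: the skills-based format 7/32 = 21.9%, the chronological format 6/45 = 13.3% → the skills-based format
Media: the skills-based format 606/817 = 74.2%, the chronological format 392/618 = 63.4% → the skills-based format
Overall: the skills-based format 685/965 = 71.0%, the chronological format 481/835 = 57.6% → the skills-based format
The skills-based format wins overall and in every industry group — no reversal.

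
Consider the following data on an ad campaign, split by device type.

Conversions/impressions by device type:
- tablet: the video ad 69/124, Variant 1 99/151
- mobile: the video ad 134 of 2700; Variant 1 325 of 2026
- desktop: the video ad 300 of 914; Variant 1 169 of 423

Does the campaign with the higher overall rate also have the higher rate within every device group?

Tablet: the video ad 69/124 = 55.6%, Variant 1 99/151 = 65.6% → Variant 1
Mobile: the video ad 134/2700 = 5.0%, Variant 1 325/2026 = 16.0% → Variant 1
Desktop: the video ad 300/914 = 32.8%, Variant 1 169/423 = 40.0% → Variant 1
Overall: the video ad 503/3738 = 13.5%, Variant 1 593/2600 = 22.8% → Variant 1
Variant 1 wins overall and in every device group — no reversal.

Yes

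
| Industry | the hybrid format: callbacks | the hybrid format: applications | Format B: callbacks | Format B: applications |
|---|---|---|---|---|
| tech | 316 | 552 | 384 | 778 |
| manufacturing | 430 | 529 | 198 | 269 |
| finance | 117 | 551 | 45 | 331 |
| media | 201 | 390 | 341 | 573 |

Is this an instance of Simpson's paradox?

Tech: the hybrid format 316/552 = 57.2%, Format B 384/778 = 49.4% → the hybrid format
Manufacturing: the hybrid format 430/529 = 81.3%, Format B 198/269 = 73.6% → the hybrid format
Finance: the hybrid format 117/551 = 21.2%, Format B 45/331 = 13.6% → the hybrid format
Media: the hybrid format 201/390 = 51.5%, Format B 341/573 = 59.5% → Format B
Overall: the hybrid format 1064/2022 = 52.6%, Format B 968/1951 = 49.6% → the hybrid format
Neither sweeps: the hybrid format wins 3 of 4 groups, Format B wins 1. The hybrid format wins overall but not every group — no Simpson reversal.

No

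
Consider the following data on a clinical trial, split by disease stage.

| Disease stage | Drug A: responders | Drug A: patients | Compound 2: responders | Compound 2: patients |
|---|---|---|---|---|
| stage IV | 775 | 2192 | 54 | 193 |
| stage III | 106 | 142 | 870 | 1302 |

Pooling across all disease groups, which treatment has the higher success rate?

Compound 2

Stage IV: Drug A 775/2192 = 35.4%, Compound 2 54/193 = 28.0% → Drug A
Stage III: Drug A 106/142 = 74.6%, Compound 2 870/1302 = 66.8% → Drug A
Overall: Drug A 881/2334 = 37.7%, Compound 2 924/1495 = 61.8% → Compound 2
(Drug A wins every disease group but Compound 2 wins overall — Drug A's patients skew toward the low-rate stage IV group.)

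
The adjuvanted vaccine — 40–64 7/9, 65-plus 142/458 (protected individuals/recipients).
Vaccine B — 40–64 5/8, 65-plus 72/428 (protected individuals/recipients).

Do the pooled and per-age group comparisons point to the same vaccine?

Yes

40–64: the adjuvanted vaccine 7/9 = 77.8%, Vaccine B 5/8 = 62.5% → the adjuvanted vaccine
65-plus: the adjuvanted vaccine 142/458 = 31.0%, Vaccine B 72/428 = 16.8% → the adjuvanted vaccine
Overall: the adjuvanted vaccine 149/467 = 31.9%, Vaccine B 77/436 = 17.7% → the adjuvanted vaccine
The adjuvanted vaccine wins overall and in every age group — no reversal.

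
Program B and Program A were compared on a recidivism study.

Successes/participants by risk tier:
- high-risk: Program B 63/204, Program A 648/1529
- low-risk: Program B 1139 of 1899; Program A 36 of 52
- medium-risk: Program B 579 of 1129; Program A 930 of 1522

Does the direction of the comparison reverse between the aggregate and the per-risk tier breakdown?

Yes

High-risk: Program B 63/204 = 30.9%, Program A 648/1529 = 42.4% → Program A
Low-risk: Program B 1139/1899 = 60.0%, Program A 36/52 = 69.2% → Program A
Medium-risk: Program B 579/1129 = 51.3%, Program A 930/1522 = 61.1% → Program A
Overall: Program B 1781/3232 = 55.1%, Program A 1614/3103 = 52.0% → Program B
Program A wins each risk group but Program B wins overall — the comparison reverses. Program A's participants skew toward high-risk, which has a lower base rate.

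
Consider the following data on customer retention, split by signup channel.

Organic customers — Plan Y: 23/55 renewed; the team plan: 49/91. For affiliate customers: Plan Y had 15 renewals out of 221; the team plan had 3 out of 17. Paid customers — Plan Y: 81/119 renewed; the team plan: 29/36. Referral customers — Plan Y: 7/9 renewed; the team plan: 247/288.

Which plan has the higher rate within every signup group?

the team plan

Organic: Plan Y 23/55 = 41.8%, the team plan 49/91 = 53.8% → the team plan
Affiliate: Plan Y 15/221 = 6.8%, the team plan 3/17 = 17.6% → the team plan
Paid: Plan Y 81/119 = 68.1%, the team plan 29/36 = 80.6% → the team plan
Referral: Plan Y 7/9 = 77.8%, the team plan 247/288 = 85.8% → the team plan
The team plan has the higher rate in all 4 groups.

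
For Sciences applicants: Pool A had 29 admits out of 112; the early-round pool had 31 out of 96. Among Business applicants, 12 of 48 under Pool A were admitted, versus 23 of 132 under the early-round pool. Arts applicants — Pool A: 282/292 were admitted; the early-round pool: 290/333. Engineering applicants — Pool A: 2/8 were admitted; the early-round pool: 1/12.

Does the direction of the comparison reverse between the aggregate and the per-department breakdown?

Sciences: Pool A 29/112 = 25.9%, the early-round pool 31/96 = 32.3% → the early-round pool
Business: Pool A 12/48 = 25.0%, the early-round pool 23/132 = 17.4% → Pool A
Arts: Pool A 282/292 = 96.6%, the early-round pool 290/333 = 87.1% → Pool A
Engineering: Pool A 2/8 = 25.0%, the early-round pool 1/12 = 8.3% → Pool A
Overall: Pool A 325/460 = 70.7%, the early-round pool 345/573 = 60.2% → Pool A
Neither sweeps: Pool A wins 3 of 4 groups, the early-round pool wins 1. Pool A wins overall but not every group — no Simpson reversal.

No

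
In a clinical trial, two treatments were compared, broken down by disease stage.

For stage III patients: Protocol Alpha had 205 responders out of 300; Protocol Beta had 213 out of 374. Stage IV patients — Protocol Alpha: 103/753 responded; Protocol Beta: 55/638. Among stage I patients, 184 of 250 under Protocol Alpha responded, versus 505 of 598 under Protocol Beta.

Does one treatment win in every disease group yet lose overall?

Stage III: Protocol Alpha 205/300 = 68.3%, Protocol Beta 213/374 = 57.0% → Protocol Alpha
Stage IV: Protocol Alpha 103/753 = 13.7%, Protocol Beta 55/638 = 8.6% → Protocol Alpha
Stage I: Protocol Alpha 184/250 = 73.6%, Protocol Beta 505/598 = 84.4% → Protocol Beta
Overall: Protocol Alpha 492/1303 = 37.8%, Protocol Beta 773/1610 = 48.0% → Protocol Beta
Neither sweeps: Protocol Alpha wins 2 of 3 groups, Protocol Beta wins 1. Protocol Beta wins overall but not every group — no Simpson reversal.

No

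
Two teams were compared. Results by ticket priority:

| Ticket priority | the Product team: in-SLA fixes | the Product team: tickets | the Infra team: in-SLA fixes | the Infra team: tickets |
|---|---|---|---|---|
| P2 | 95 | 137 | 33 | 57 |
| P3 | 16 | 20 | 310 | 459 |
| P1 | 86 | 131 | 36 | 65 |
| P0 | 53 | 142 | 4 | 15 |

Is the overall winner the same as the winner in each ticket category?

P2: the Product team 95/137 = 69.3%, the Infra team 33/57 = 57.9% → the Product team
P3: the Product team 16/20 = 80.0%, the Infra team 310/459 = 67.5% → the Product team
P1: the Product team 86/131 = 65.6%, the Infra team 36/65 = 55.4% → the Product team
P0: the Product team 53/142 = 37.3%, the Infra team 4/15 = 26.7% → the Product team
Overall: the Product team 250/430 = 58.1%, the Infra team 383/596 = 64.3% → the Infra team
The Product team wins each ticket group but the Infra team wins overall — the comparison reverses. The Product team's tickets skew toward P0, which has a lower base rate.

No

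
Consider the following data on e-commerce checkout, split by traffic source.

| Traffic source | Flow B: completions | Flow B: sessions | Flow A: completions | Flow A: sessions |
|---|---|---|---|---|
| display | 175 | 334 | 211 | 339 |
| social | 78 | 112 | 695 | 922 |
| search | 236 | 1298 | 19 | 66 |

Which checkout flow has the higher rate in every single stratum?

Flow A

Display: Flow B 175/334 = 52.4%, Flow A 211/339 = 62.2% → Flow A
Social: Flow B 78/112 = 69.6%, Flow A 695/922 = 75.4% → Flow A
Search: Flow B 236/1298 = 18.2%, Flow A 19/66 = 28.8% → Flow A
Flow A has the higher rate in all 3 groups.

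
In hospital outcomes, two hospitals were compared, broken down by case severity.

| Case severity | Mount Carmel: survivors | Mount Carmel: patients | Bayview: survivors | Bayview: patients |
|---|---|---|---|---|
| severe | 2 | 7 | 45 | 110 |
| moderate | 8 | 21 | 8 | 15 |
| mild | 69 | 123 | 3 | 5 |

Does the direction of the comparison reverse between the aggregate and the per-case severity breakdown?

Severe: Mount Carmel 2/7 = 28.6%, Bayview 45/110 = 40.9% → Bayview
Moderate: Mount Carmel 8/21 = 38.1%, Bayview 8/15 = 53.3% → Bayview
Mild: Mount Carmel 69/123 = 56.1%, Bayview 3/5 = 60.0% → Bayview
Overall: Mount Carmel 79/151 = 52.3%, Bayview 56/130 = 43.1% → Mount Carmel
Bayview wins each case group but Mount Carmel wins overall — the comparison reverses. Bayview's patients skew toward severe, which has a lower base rate.

Yes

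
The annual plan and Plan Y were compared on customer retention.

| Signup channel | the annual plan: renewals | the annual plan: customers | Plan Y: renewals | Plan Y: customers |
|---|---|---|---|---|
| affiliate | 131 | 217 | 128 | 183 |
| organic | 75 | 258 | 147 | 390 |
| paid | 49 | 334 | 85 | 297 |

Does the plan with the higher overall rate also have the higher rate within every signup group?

Yes

Affiliate: the annual plan 131/217 = 60.4%, Plan Y 128/183 = 69.9% → Plan Y
Organic: the annual plan 75/258 = 29.1%, Plan Y 147/390 = 37.7% → Plan Y
Paid: the annual plan 49/334 = 14.7%, Plan Y 85/297 = 28.6% → Plan Y
Overall: the annual plan 255/809 = 31.5%, Plan Y 360/870 = 41.4% → Plan Y
Plan Y wins overall and in every signup group — no reversal.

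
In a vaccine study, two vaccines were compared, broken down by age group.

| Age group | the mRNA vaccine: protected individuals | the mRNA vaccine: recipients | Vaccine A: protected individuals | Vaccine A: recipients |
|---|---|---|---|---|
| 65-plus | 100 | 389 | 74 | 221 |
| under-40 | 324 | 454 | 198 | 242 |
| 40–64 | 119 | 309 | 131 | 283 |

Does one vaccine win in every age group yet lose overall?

65-plus: the mRNA vaccine 100/389 = 25.7%, Vaccine A 74/221 = 33.5% → Vaccine A
Under-40: the mRNA vaccine 324/454 = 71.4%, Vaccine A 198/242 = 81.8% → Vaccine A
40–64: the mRNA vaccine 119/309 = 38.5%, Vaccine A 131/283 = 46.3% → Vaccine A
Overall: the mRNA vaccine 543/1152 = 47.1%, Vaccine A 403/746 = 54.0% → Vaccine A
Vaccine A wins overall and in every age group — no reversal.

No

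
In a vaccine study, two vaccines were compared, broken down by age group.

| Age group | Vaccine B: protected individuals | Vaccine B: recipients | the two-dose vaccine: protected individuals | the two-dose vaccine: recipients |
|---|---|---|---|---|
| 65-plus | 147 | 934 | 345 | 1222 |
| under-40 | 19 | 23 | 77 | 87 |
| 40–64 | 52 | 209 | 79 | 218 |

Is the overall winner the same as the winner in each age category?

Yes

65-plus: Vaccine B 147/934 = 15.7%, the two-dose vaccine 345/1222 = 28.2% → the two-dose vaccine
Under-40: Vaccine B 19/23 = 82.6%, the two-dose vaccine 77/87 = 88.5% → the two-dose vaccine
40–64: Vaccine B 52/209 = 24.9%, the two-dose vaccine 79/218 = 36.2% → the two-dose vaccine
Overall: Vaccine B 218/1166 = 18.7%, the two-dose vaccine 501/1527 = 32.8% → the two-dose vaccine
The two-dose vaccine wins overall and in every age group — no reversal.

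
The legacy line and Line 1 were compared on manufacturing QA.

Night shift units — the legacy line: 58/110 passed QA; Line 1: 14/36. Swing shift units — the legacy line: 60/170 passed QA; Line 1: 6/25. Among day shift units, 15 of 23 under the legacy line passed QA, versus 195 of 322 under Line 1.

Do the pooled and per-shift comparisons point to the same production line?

No

Night shift: the legacy line 58/110 = 52.7%, Line 1 14/36 = 38.9% → the legacy line
Swing shift: the legacy line 60/170 = 35.3%, Line 1 6/25 = 24.0% → the legacy line
Day shift: the legacy line 15/23 = 65.2%, Line 1 195/322 = 60.6% → the legacy line
Overall: the legacy line 133/303 = 43.9%, Line 1 215/383 = 56.1% → Line 1
The legacy line wins each shift group but Line 1 wins overall — the comparison reverses. The legacy line's units skew toward swing shift, which has a lower base rate.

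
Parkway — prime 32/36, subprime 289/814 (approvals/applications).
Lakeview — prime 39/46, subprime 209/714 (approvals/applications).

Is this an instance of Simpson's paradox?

No

Prime: Parkway 32/36 = 88.9%, Lakeview 39/46 = 84.8% → Parkway
Subprime: Parkway 289/814 = 35.5%, Lakeview 209/714 = 29.3% → Parkway
Overall: Parkway 321/850 = 37.8%, Lakeview 248/760 = 32.6% → Parkway
Parkway wins overall and in every credit group — no reversal.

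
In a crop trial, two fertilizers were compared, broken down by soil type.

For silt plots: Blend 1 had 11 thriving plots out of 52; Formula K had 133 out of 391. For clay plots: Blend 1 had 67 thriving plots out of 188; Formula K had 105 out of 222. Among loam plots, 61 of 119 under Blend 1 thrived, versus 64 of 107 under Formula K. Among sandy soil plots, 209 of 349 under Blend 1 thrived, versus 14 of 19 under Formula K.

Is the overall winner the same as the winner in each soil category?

Silt: Blend 1 11/52 = 21.2%, Formula K 133/391 = 34.0% → Formula K
Clay: Blend 1 67/188 = 35.6%, Formula K 105/222 = 47.3% → Formula K
Loam: Blend 1 61/119 = 51.3%, Formula K 64/107 = 59.8% → Formula K
Sandy soil: Blend 1 209/349 = 59.9%, Formula K 14/19 = 73.7% → Formula K
Overall: Blend 1 348/708 = 49.2%, Formula K 316/739 = 42.8% → Blend 1
Formula K wins each soil group but Blend 1 wins overall — the comparison reverses. Formula K's plots skew toward silt, which has a lower base rate.

No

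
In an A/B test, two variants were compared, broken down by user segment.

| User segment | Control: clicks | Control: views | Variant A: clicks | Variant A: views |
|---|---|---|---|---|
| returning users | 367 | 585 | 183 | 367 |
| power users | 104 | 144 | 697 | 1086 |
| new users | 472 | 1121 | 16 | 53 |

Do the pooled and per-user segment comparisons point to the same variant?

No

Returning users: Control 367/585 = 62.7%, Variant A 183/367 = 49.9% → Control
Power users: Control 104/144 = 72.2%, Variant A 697/1086 = 64.2% → Control
New users: Control 472/1121 = 42.1%, Variant A 16/53 = 30.2% → Control
Overall: Control 943/1850 = 51.0%, Variant A 896/1506 = 59.5% → Variant A
Control wins each user group but Variant A wins overall — the comparison reverses. Control's views skew toward new users, which has a lower base rate.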